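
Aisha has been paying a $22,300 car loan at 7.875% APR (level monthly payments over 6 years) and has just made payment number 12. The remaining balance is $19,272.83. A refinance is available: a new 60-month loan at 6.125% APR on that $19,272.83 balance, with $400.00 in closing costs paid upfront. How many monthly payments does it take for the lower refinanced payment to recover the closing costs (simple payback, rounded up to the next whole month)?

26 months

Current payment = 22,300 × 7.875%/12 / (1 − (1+0.0065625)^−72) = $389.63.
Refinanced payment = 19,272.83 × 0.0051042 / (1 − (1+0.0051042)^−60) = $373.72.
Monthly savings = $389.63 − $373.72 = $15.91.
Break-even = $400.00 / $15.91 = 25.14 → 26 months.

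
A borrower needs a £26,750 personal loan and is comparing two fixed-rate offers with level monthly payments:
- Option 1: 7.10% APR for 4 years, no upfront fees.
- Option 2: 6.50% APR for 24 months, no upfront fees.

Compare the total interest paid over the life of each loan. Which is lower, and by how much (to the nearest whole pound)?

Option 1: at 7.10% the monthly rate is 0.0059167, so the payment is 26,750 × 0.0059167 / (1 − 1.0059167^−48) = £641.80.
Total interest on Option 1 = 48 × £641.80 − £26,750 = £4,056.40.
Option 2: monthly rate = 6.5%/12 = 0.0054167; payment = 26,750 × 0.0054167 / (1 − (1+0.0054167)^−24) = £1,191.61.
Total interest on Option 2 = 24 × £1,191.61 − £26,750 = £1,848.64.
Option 2 is lower by £2,207.76.

Option 2 by £2,208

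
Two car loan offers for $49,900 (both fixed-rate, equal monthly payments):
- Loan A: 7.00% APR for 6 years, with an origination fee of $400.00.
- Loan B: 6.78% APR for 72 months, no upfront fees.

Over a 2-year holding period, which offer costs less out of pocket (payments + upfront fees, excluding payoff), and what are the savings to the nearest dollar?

Loan A: at 7.00% the monthly rate is 0.0058333, so the payment is 49,900 × 0.0058333 / (1 − 1.0058333^−72) = $850.75.
Loan B: at 6.78% the monthly rate is 0.0056500, so the payment is 49,900 × 0.0056500 / (1 − 1.0056500^−72) = $845.48.
Over 24 months: Loan A costs 24 × $850.75 + $400.00 = $20,818.00; Loan B costs 24 × $845.48 = $20,291.52.
Loan B is cheaper by $20,818.00 − $20,291.52 = $526.48.

Loan B by $526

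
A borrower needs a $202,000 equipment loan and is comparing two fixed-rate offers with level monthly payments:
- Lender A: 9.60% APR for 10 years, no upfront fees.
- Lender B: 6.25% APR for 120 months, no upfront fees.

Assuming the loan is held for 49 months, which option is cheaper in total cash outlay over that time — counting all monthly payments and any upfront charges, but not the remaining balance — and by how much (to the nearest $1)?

Lender A: monthly rate = 9.6%/12 = 0.0080000; payment = 202,000 × 0.0080000 / (1 − (1+0.0080000)^−120) = $2,624.90.
Lender B: monthly rate = 6.25%/12 = 0.0052083; payment = 202,000 × 0.0052083 / (1 − (1+0.0052083)^−120) = $2,268.06.
Over 49 months: Lender A costs 49 × $2,624.90 = $128,620.10; Lender B costs 49 × $2,268.06 = $111,134.94.
Lender B is cheaper by $128,620.10 − $111,134.94 = $17,485.16.

Lender B by $17,485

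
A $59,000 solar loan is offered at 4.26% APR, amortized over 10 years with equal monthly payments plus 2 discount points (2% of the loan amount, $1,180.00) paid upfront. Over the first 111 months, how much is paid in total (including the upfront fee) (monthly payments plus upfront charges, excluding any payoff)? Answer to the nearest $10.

At 4.26% the monthly rate is 0.0035500, so the payment is 59,000 × 0.0035500 / (1 − 1.0035500^−120) = $604.66.
Total outlay = 111 × $604.66 + $1,180.00 = $68,297.26.

$68,300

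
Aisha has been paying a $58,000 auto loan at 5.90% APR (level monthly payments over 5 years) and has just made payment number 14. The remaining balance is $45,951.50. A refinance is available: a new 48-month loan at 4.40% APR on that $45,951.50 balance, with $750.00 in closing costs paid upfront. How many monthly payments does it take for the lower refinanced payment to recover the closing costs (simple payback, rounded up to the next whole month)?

11 months

Current payment = 58,000 × 5.9%/12 / (1 − (1+0.0049167)^−60) = $1,118.61.
Refinanced payment = 45,951.50 × 0.0036667 / (1 − (1+0.0036667)^−48) = $1,045.79.
Monthly savings = $1,118.61 − $1,045.79 = $72.82.
Break-even = $750.00 / $72.82 = 10.30 → 11 months.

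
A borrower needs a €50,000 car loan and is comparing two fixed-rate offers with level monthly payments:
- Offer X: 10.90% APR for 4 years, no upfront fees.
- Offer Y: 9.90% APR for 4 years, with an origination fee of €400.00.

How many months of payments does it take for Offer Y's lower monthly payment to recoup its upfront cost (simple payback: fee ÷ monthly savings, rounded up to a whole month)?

Offer X: monthly rate = 10.9%/12 = 0.0090833; payment = 50,000 × 0.0090833 / (1 − (1+0.0090833)^−48) = €1,289.85.
Offer Y: at 9.90% the monthly rate is 0.0082500, so the payment is 50,000 × 0.0082500 / (1 − 1.0082500^−48) = €1,265.73.
Monthly savings = €1,289.85 − €1,265.73 = €24.12.
Break-even = €400.00 / €24.12 = 16.58 → 17 months.

17 months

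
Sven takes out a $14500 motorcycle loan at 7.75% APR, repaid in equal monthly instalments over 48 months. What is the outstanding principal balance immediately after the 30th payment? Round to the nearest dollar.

With monthly rate i = 7.75%/12 = 0.0064583, the balance after k of n payments is P · [(1+i)^n − (1+i)^k] / [(1+i)^n − 1].
(1+0.0064583)^48 = 1.36206679 and (1+0.0064583)^30 = 1.21303688, so the balance is 14,500 × (1.36206679 − 1.21303688) / (1.36206679 − 1) = $5,968.33.

$5,968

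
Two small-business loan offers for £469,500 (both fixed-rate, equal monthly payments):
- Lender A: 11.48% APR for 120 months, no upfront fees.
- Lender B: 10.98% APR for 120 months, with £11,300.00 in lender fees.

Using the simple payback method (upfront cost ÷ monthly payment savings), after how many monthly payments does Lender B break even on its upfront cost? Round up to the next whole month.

Lender A: at 11.48% the monthly rate is 0.0095667, so the payment is 469,500 × 0.0095667 / (1 − 1.0095667^−120) = £6,595.59.
Lender B: monthly rate = 10.98%/12 = 0.0091500; payment = 469,500 × 0.0091500 / (1 − (1+0.0091500)^−120) = £6,462.05.
Monthly savings = £6,595.59 − £6,462.05 = £133.54.
Break-even = £11,300.00 / £133.54 = 84.62 → 85 months.

85 months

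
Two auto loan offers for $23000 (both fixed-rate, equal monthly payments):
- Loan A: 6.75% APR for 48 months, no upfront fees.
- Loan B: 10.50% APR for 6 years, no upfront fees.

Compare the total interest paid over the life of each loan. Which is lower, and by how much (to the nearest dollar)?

Loan A by $4,789

Loan A: at 6.75% the monthly rate is 0.0056250, so the payment is 23,000 × 0.0056250 / (1 − 1.0056250^−48) = $548.10.
Total interest on Loan A = 48 × $548.10 − $23,000 = $3,308.80.
Loan B: at 10.50% the monthly rate is 0.0087500, so the payment is 23,000 × 0.0087500 / (1 − 1.0087500^−72) = $431.92.
Total interest on Loan B = 72 × $431.92 − $23,000 = $8,098.24.
Loan A is lower by $4,789.44.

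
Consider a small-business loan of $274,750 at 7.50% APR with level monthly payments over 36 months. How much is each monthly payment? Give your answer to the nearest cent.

$8,546.43

At 7.50% the monthly rate is 0.0062500, so the payment is 274,750 × 0.0062500 / (1 − 1.0062500^−36) = $8,546.43.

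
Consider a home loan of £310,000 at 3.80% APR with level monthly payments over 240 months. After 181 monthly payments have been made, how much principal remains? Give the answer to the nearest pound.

With monthly rate i = 3.8%/12 = 0.0031667, the balance after k of n payments is P · [(1+i)^n − (1+i)^k] / [(1+i)^n − 1].
(1+0.0031667)^240 = 2.13571012 and (1+0.0031667)^181 = 1.77226974, so the balance is 310,000 × (2.13571012 − 1.77226974) / (2.13571012 − 1) = £99,203.59.

£99,204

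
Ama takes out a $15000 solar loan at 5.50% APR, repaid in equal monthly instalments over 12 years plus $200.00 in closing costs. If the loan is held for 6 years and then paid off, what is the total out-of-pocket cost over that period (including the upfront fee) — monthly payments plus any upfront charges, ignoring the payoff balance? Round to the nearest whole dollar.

Monthly rate = 5.5%/12 = 0.0045833; payment = 15,000 × 0.0045833 / (1 − (1+0.0045833)^−144) = $142.53.
Total outlay = 72 × $142.53 + $200.00 = $10,462.16.

$10,462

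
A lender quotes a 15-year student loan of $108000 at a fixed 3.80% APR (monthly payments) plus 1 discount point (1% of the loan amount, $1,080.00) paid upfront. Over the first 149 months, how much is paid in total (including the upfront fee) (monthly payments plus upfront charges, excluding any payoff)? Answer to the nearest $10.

At 3.80% the monthly rate is 0.0031667, so the payment is 108,000 × 0.0031667 / (1 − 1.0031667^−180) = $788.08.
Total outlay = 149 × $788.08 + $1,080.00 = $118,503.92.

$118,500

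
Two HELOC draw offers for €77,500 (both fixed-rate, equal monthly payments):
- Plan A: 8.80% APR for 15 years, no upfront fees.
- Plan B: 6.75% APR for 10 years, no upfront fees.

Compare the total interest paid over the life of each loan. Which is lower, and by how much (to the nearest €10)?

Plan A: monthly rate = 8.8%/12 = 0.0073333; payment = 77,500 × 0.0073333 / (1 − (1+0.0073333)^−180) = €776.86.
Total interest on Plan A = 180 × €776.86 − €77,500 = €62,334.80.
Plan B: at 6.75% the monthly rate is 0.0056250, so the payment is 77,500 × 0.0056250 / (1 − 1.0056250^−120) = €889.89.
Total interest on Plan B = 120 × €889.89 − €77,500 = €29,286.80.
Plan B is lower by €33,048.00.

Plan B by €33,050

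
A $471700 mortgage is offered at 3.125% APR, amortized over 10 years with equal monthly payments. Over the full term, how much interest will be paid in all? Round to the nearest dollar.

Monthly rate = 3.125%/12 = 0.0026042; payment = 471,700 × 0.0026042 / (1 − (1+0.0026042)^−120) = $4,582.04.
Total paid = 120 × $4,582.04 = $549,844.80; interest = $549,844.80 − $471,700 = $78,144.80.

$78,145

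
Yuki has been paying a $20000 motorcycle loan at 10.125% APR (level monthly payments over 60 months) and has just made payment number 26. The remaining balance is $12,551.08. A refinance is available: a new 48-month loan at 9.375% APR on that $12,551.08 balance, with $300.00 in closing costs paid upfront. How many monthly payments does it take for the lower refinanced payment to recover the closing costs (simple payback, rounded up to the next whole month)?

3 months

Current payment = 20,000 × 10.125%/12 / (1 − (1+0.0084375)^−60) = $426.17.
Refinanced payment = 12,551.08 × 0.0078125 / (1 − (1+0.0078125)^−48) = $314.57.
Monthly savings = $426.17 − $314.57 = $111.60.
Break-even = $300.00 / $111.60 = 2.69 → 3 months.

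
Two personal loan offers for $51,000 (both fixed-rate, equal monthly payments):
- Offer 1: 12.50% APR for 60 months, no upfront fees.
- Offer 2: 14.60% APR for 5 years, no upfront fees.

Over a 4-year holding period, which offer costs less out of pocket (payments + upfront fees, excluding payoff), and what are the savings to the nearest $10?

Offer 1: monthly rate = 12.5%/12 = 0.0104167; payment = 51,000 × 0.0104167 / (1 − (1+0.0104167)^−60) = $1,147.39.
Offer 2: monthly rate = 14.6%/12 = 0.0121667; payment = 51,000 × 0.0121667 / (1 − (1+0.0121667)^−60) = $1,202.60.
Over 48 months: Offer 1 costs 48 × $1,147.39 = $55,074.72; Offer 2 costs 48 × $1,202.60 = $57,724.80.
Offer 1 is cheaper by $57,724.80 − $55,074.72 = $2,650.08.

Offer 1 by $2,650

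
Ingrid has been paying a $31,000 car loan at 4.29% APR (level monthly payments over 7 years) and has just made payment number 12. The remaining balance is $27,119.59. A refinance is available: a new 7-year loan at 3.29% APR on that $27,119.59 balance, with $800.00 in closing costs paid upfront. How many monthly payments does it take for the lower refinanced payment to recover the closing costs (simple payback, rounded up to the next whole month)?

13 months

Current payment = 31,000 × 4.29%/12 / (1 − (1+0.0035750)^−84) = $427.88.
Refinanced payment = 27,119.59 × 0.0027417 / (1 − (1+0.0027417)^−84) = $361.89.
Monthly savings = $427.88 − $361.89 = $65.99.
Break-even = $800.00 / $65.99 = 12.12 → 13 months.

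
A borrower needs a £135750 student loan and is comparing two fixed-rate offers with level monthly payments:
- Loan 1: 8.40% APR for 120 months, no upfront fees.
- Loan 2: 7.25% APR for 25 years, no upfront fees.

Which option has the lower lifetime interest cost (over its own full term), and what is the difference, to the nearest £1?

Loan 1 by £93,261

Loan 1: at 8.40% the monthly rate is 0.0070000, so the payment is 135,750 × 0.0070000 / (1 − 1.0070000^−120) = £1,675.85.
Total interest on Loan 1 = 120 × £1,675.85 − £135,750 = £65,352.00.
Loan 2: monthly rate = 7.25%/12 = 0.0060417; payment = 135,750 × 0.0060417 / (1 − (1+0.0060417)^−300) = £981.21.
Total interest on Loan 2 = 300 × £981.21 − £135,750 = £158,613.00.
Loan 1 is lower by £93,261.00.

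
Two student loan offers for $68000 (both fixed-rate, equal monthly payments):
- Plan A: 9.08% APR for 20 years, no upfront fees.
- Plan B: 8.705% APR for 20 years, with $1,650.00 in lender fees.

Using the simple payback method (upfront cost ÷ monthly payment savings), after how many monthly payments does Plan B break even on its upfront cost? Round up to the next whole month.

101 months

Plan A: monthly rate = 9.08%/12 = 0.0075667; payment = 68,000 × 0.0075667 / (1 − (1+0.0075667)^−240) = $615.32.
Plan B: monthly rate = 8.705%/12 = 0.0072542; payment = 68,000 × 0.0072542 / (1 − (1+0.0072542)^−240) = $598.97.
Monthly savings = $615.32 − $598.97 = $16.35.
Break-even = $1,650.00 / $16.35 = 100.92 → 101 months.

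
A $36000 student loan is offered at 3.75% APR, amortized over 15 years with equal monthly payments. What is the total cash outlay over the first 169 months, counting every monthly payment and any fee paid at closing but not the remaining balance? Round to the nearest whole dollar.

At 3.75% the monthly rate is 0.0031250, so the payment is 36,000 × 0.0031250 / (1 − 1.0031250^−180) = $261.80.
Total outlay = 169 × $261.80 = $44,244.20.

$44,244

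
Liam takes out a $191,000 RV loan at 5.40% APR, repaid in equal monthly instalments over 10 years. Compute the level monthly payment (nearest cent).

$2,063.40

At 5.40% the monthly rate is 0.0045000, so the payment is 191,000 × 0.0045000 / (1 − 1.0045000^−120) = $2,063.40.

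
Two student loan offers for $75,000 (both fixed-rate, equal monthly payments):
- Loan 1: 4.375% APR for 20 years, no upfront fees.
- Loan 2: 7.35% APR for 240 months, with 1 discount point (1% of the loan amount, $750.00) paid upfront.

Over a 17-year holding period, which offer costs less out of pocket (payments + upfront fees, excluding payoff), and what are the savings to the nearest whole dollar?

Loan 1 by $26,840

Loan 1: at 4.375% the monthly rate is 0.0036458, so the payment is 75,000 × 0.0036458 / (1 − 1.0036458^−240) = $469.44.
Loan 2: at 7.35% the monthly rate is 0.0061250, so the payment is 75,000 × 0.0061250 / (1 − 1.0061250^−240) = $597.33.
Over 204 months: Loan 1 costs 204 × $469.44 = $95,765.76; Loan 2 costs 204 × $597.33 + $750.00 = $122,605.32.
Loan 1 is cheaper by $122,605.32 − $95,765.76 = $26,839.56.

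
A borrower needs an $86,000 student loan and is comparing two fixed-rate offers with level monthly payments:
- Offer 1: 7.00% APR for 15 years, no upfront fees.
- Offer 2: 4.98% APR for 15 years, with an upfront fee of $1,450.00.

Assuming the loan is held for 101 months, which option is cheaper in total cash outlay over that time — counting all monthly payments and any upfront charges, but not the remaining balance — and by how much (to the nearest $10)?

Offer 2 by $8,020

Offer 1: at 7.00% the monthly rate is 0.0058333, so the payment is 86,000 × 0.0058333 / (1 − 1.0058333^−180) = $772.99.
Offer 2: monthly rate = 4.98%/12 = 0.0041500; payment = 86,000 × 0.0041500 / (1 − (1+0.0041500)^−180) = $679.19.
Over 101 months: Offer 1 costs 101 × $772.99 = $78,071.99; Offer 2 costs 101 × $679.19 + $1,450.00 = $70,048.19.
Offer 2 is cheaper by $78,071.99 − $70,048.19 = $8,023.80.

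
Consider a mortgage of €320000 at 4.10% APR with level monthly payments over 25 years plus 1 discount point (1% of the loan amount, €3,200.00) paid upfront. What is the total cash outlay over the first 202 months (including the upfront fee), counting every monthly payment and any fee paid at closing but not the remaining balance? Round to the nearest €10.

€347,970

At 4.10% the monthly rate is 0.0034167, so the payment is 320,000 × 0.0034167 / (1 − 1.0034167^−300) = €1,706.80.
Total outlay = 202 × €1,706.80 + €3,200.00 = €347,973.60.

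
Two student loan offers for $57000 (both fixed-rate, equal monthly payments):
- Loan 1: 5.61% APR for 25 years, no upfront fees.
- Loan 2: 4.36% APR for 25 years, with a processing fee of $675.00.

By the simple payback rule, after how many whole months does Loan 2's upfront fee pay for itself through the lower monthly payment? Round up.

17 months

Loan 1: at 5.61% the monthly rate is 0.0046750, so the payment is 57,000 × 0.0046750 / (1 − 1.0046750^−300) = $353.78.
Loan 2: at 4.36% the monthly rate is 0.0036333, so the payment is 57,000 × 0.0036333 / (1 − 1.0036333^−300) = $312.31.
Monthly savings = $353.78 − $312.31 = $41.47.
Break-even = $675.00 / $41.47 = 16.28 → 17 months.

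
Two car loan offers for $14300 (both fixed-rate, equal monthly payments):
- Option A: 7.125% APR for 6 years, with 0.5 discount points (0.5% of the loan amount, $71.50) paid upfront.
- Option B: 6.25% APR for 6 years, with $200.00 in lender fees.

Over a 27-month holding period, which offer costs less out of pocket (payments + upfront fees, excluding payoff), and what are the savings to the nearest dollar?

Option A: monthly rate = 7.125%/12 = 0.0059375; payment = 14,300 × 0.0059375 / (1 − (1+0.0059375)^−72) = $244.66.
Option B: monthly rate = 6.25%/12 = 0.0052083; payment = 14,300 × 0.0052083 / (1 − (1+0.0052083)^−72) = $238.68.
Over 27 months: Option A costs 27 × $244.66 + $71.50 = $6,677.32; Option B costs 27 × $238.68 + $200.00 = $6,644.36.
Option B is cheaper by $6,677.32 − $6,644.36 = $32.96.

Option B by $33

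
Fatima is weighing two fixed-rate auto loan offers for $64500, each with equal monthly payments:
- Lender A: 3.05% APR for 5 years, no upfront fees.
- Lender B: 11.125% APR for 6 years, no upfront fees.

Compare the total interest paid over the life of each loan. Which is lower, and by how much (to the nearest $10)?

Lender A by $19,070

Lender A: monthly rate = 3.05%/12 = 0.0025417; payment = 64,500 × 0.0025417 / (1 − (1+0.0025417)^−60) = $1,160.41.
Total interest on Lender A = 60 × $1,160.41 − $64,500 = $5,124.60.
Lender B: at 11.125% the monthly rate is 0.0092708, so the payment is 64,500 × 0.0092708 / (1 − 1.0092708^−72) = $1,231.83.
Total interest on Lender B = 72 × $1,231.83 − $64,500 = $24,191.76.
Lender A is lower by $19,067.16.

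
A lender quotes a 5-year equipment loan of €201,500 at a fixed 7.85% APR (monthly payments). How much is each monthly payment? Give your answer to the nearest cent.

€4,071.24

Monthly rate = 7.85%/12 = 0.0065417; payment = 201,500 × 0.0065417 / (1 − (1+0.0065417)^−60) = €4,071.24.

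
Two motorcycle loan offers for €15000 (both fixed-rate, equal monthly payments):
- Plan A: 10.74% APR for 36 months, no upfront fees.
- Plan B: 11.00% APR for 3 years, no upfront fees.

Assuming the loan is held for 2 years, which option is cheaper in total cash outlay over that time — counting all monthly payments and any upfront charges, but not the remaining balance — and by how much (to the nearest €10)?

Plan A: monthly rate = 10.74%/12 = 0.0089500; payment = 15,000 × 0.0089500 / (1 − (1+0.0089500)^−36) = €489.24.
Plan B: monthly rate = 11%/12 = 0.0091667; payment = 15,000 × 0.0091667 / (1 − (1+0.0091667)^−36) = €491.08.
Over 24 months: Plan A costs 24 × €489.24 = €11,741.76; Plan B costs 24 × €491.08 = €11,785.92.
Plan A is cheaper by €11,785.92 − €11,741.76 = €44.16.

Plan A by €40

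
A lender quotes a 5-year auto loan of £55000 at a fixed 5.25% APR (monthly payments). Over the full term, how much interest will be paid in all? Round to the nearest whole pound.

Monthly rate = 5.25%/12 = 0.0043750; payment = 55,000 × 0.0043750 / (1 − (1+0.0043750)^−60) = £1,044.23.
Total paid = 60 × £1,044.23 = £62,653.80; interest = £62,653.80 − £55,000 = £7,653.80.

£7,654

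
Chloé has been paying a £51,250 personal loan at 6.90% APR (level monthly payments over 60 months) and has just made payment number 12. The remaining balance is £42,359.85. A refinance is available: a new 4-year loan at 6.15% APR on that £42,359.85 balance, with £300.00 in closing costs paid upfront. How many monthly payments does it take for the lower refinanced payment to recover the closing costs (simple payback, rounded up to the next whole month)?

Current payment = 51,250 × 6.9%/12 / (1 − (1+0.0057500)^−60) = £1,012.40.
Refinanced payment = 42,359.85 × 0.0051250 / (1 − (1+0.0051250)^−48) = £997.74.
Monthly savings = £1,012.40 − £997.74 = £14.66.
Break-even = £300.00 / £14.66 = 20.46 → 21 months.

21 months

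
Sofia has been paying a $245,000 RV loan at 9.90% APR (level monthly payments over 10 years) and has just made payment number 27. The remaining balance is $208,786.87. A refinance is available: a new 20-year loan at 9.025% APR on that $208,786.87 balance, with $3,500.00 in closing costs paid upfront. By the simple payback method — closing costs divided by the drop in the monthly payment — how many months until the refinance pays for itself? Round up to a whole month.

3 months

Current payment = 245,000 × 9.9%/12 / (1 − (1+0.0082500)^−120) = $3,224.14.
Refinanced payment = 208,786.87 × 0.0075208 / (1 − (1+0.0075208)^−240) = $1,881.87.
Monthly savings = $3,224.14 − $1,881.87 = $1,342.27.
Break-even = $3,500.00 / $1,342.27 = 2.61 → 3 months.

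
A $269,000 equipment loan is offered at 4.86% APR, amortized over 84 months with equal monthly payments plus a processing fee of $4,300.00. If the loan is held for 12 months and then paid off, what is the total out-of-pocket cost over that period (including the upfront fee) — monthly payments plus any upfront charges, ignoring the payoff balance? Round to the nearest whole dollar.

$49,712

At 4.86% the monthly rate is 0.0040500, so the payment is 269,000 × 0.0040500 / (1 − 1.0040500^−84) = $3,784.35.
Total outlay = 12 × $3,784.35 + $4,300.00 = $49,712.20.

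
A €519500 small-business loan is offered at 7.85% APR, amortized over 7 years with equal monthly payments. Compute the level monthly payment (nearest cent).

At 7.85% the monthly rate is 0.0065417, so the payment is 519,500 × 0.0065417 / (1 − 1.0065417^−84) = €8,058.27.

€8,058.27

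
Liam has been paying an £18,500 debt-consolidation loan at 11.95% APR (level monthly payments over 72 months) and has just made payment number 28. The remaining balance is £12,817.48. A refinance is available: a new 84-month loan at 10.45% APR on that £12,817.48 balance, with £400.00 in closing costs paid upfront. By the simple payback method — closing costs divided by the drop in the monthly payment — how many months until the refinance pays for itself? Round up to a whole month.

3 months

Current payment = 18,500 × 11.95%/12 / (1 − (1+0.0099583)^−72) = £361.20.
Refinanced payment = 12,817.48 × 0.0087083 / (1 − (1+0.0087083)^−84) = £215.78.
Monthly savings = £361.20 − £215.78 = £145.42.
Break-even = £400.00 / £145.42 = 2.75 → 3 months.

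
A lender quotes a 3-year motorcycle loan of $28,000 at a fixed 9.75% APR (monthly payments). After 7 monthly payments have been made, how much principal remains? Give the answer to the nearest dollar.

With monthly rate i = 9.75%/12 = 0.0081250, the balance after k of n payments is P · [(1+i)^n − (1+i)^k] / [(1+i)^n − 1].
(1+0.0081250)^36 = 1.33819022 and (1+0.0081250)^7 = 1.05828025, so the balance is 28,000 × (1.33819022 − 1.05828025) / (1.33819022 − 1) = $23,174.77.

$23,175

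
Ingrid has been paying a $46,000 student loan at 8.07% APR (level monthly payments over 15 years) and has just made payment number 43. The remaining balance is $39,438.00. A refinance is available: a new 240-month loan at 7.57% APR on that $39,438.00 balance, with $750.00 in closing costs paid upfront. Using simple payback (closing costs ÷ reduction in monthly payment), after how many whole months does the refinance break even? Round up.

Current payment = 46,000 × 8.07%/12 / (1 − (1+0.0067250)^−180) = $441.46.
Refinanced payment = 39,438.00 × 0.0063083 / (1 − (1+0.0063083)^−240) = $319.40.
Monthly savings = $441.46 − $319.40 = $122.06.
Break-even = $750.00 / $122.06 = 6.14 → 7 months.

7 months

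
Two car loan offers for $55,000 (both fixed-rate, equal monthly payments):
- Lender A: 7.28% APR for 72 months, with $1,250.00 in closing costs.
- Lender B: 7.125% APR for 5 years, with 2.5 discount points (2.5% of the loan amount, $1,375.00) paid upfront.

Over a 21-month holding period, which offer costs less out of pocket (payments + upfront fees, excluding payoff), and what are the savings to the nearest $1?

Lender A: at 7.28% the monthly rate is 0.0060667, so the payment is 55,000 × 0.0060667 / (1 − 1.0060667^−72) = $945.11.
Lender B: monthly rate = 7.125%/12 = 0.0059375; payment = 55,000 × 0.0059375 / (1 − (1+0.0059375)^−60) = $1,092.31.
Over 21 months: Lender A costs 21 × $945.11 + $1,250.00 = $21,097.31; Lender B costs 21 × $1,092.31 + $1,375.00 = $24,313.51.
Lender A is cheaper by $24,313.51 − $21,097.31 = $3,216.20.

Lender A by $3,216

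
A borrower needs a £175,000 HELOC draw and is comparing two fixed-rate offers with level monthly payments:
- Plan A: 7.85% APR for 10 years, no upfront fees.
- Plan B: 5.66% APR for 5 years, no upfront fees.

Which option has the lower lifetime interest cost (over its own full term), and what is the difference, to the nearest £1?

Plan A: monthly rate = 7.85%/12 = 0.0065417; payment = 175,000 × 0.0065417 / (1 − (1+0.0065417)^−120) = £2,109.39.
Total interest on Plan A = 120 × £2,109.39 − £175,000 = £78,126.80.
Plan B: at 5.66% the monthly rate is 0.0047167, so the payment is 175,000 × 0.0047167 / (1 − 1.0047167^−60) = £3,355.64.
Total interest on Plan B = 60 × £3,355.64 − £175,000 = £26,338.40.
Plan B is lower by £51,788.40.

Plan B by £51,788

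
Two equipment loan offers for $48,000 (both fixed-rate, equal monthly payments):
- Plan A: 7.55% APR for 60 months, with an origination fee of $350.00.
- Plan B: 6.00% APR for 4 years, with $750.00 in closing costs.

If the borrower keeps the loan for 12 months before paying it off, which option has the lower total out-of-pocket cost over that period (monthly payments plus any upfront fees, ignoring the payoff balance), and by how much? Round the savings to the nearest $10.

Plan A by $2,370

Plan A: at 7.55% the monthly rate is 0.0062917, so the payment is 48,000 × 0.0062917 / (1 − 1.0062917^−60) = $962.96.
Plan B: monthly rate = 6%/12 = 0.0050000; payment = 48,000 × 0.0050000 / (1 − (1+0.0050000)^−48) = $1,127.28.
Over 12 months: Plan A costs 12 × $962.96 + $350.00 = $11,905.52; Plan B costs 12 × $1,127.28 + $750.00 = $14,277.36.
Plan A is cheaper by $14,277.36 − $11,905.52 = $2,371.84.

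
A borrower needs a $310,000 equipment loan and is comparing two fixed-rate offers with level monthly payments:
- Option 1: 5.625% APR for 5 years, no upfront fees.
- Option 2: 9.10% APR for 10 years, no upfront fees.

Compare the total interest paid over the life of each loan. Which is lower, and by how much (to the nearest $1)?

Option 1 by $116,894

Option 1: monthly rate = 5.625%/12 = 0.0046875; payment = 310,000 × 0.0046875 / (1 − (1+0.0046875)^−60) = $5,939.26.
Total interest on Option 1 = 60 × $5,939.26 − $310,000 = $46,355.60.
Option 2: at 9.10% the monthly rate is 0.0075833, so the payment is 310,000 × 0.0075833 / (1 − 1.0075833^−120) = $3,943.75.
Total interest on Option 2 = 120 × $3,943.75 − $310,000 = $163,250.00.
Option 1 is lower by $116,894.40.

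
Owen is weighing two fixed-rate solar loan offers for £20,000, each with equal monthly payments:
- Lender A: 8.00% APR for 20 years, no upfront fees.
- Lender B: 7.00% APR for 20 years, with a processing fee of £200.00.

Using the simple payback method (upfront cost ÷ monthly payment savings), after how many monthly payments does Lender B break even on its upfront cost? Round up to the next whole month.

17 months

Lender A: at 8.00% the monthly rate is 0.0066667, so the payment is 20,000 × 0.0066667 / (1 − 1.0066667^−240) = £167.29.
Lender B: at 7.00% the monthly rate is 0.0058333, so the payment is 20,000 × 0.0058333 / (1 − 1.0058333^−240) = £155.06.
Monthly savings = £167.29 − £155.06 = £12.23.
Break-even = £200.00 / £12.23 = 16.35 → 17 months.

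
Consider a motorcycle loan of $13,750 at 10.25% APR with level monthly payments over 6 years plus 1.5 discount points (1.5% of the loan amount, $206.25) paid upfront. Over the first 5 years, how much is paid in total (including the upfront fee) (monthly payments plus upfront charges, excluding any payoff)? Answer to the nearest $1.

$15,594

At 10.25% the monthly rate is 0.0085417, so the payment is 13,750 × 0.0085417 / (1 − 1.0085417^−72) = $256.47.
Total outlay = 60 × $256.47 + $206.25 = $15,594.45.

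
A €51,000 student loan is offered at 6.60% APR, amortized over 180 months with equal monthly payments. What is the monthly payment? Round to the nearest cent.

At 6.60% the monthly rate is 0.0055000, so the payment is 51,000 × 0.0055000 / (1 − 1.0055000^−180) = €447.07.

€447.07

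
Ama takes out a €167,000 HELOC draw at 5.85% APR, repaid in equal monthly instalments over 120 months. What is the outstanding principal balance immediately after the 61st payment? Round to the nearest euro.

With monthly rate i = 5.85%/12 = 0.0048750, the balance after k of n payments is P · [(1+i)^n − (1+i)^k] / [(1+i)^n − 1].
(1+0.0048750)^120 = 1.79244154 and (1+0.0048750)^61 = 1.34534770, so the balance is 167,000 × (1.79244154 − 1.34534770) / (1.79244154 − 1) = €94,221.05.

€94,221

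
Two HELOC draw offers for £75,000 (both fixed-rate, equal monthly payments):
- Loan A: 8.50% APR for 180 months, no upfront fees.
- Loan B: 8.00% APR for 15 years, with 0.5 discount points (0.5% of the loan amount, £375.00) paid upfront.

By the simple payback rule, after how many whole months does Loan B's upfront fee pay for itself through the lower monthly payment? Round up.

18 months

Loan A: at 8.50% the monthly rate is 0.0070833, so the payment is 75,000 × 0.0070833 / (1 − 1.0070833^−180) = £738.55.
Loan B: monthly rate = 8%/12 = 0.0066667; payment = 75,000 × 0.0066667 / (1 − (1+0.0066667)^−180) = £716.74.
Monthly savings = £738.55 − £716.74 = £21.81.
Break-even = £375.00 / £21.81 = 17.19 → 18 months.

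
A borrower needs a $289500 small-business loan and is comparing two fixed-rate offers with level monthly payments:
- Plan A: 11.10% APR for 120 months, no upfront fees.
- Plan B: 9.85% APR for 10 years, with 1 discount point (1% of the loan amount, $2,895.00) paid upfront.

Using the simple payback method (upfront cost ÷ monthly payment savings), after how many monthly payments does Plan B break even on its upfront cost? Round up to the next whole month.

15 months

Plan A: monthly rate = 11.1%/12 = 0.0092500; payment = 289,500 × 0.0092500 / (1 − (1+0.0092500)^−120) = $4,004.27.
Plan B: at 9.85% the monthly rate is 0.0082083, so the payment is 289,500 × 0.0082083 / (1 − 1.0082083^−120) = $3,801.76.
Monthly savings = $4,004.27 − $3,801.76 = $202.51.
Break-even = $2,895.00 / $202.51 = 14.30 → 15 months.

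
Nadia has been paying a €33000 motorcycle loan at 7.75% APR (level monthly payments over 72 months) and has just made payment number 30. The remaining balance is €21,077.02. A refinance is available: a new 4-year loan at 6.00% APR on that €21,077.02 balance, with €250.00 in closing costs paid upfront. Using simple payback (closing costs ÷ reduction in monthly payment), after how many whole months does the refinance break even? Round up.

Current payment = 33,000 × 7.75%/12 / (1 − (1+0.0064583)^−72) = €574.58.
Refinanced payment = 21,077.02 × 0.0050000 / (1 − (1+0.0050000)^−48) = €494.99.
Monthly savings = €574.58 − €494.99 = €79.59.
Break-even = €250.00 / €79.59 = 3.14 → 4 months.

4 months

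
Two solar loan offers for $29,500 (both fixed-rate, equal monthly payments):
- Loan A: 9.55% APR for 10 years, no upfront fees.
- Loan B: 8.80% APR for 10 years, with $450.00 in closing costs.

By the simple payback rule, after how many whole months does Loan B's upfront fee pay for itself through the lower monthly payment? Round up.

Loan A: monthly rate = 9.55%/12 = 0.0079583; payment = 29,500 × 0.0079583 / (1 − (1+0.0079583)^−120) = $382.53.
Loan B: at 8.80% the monthly rate is 0.0073333, so the payment is 29,500 × 0.0073333 / (1 − 1.0073333^−120) = $370.51.
Monthly savings = $382.53 − $370.51 = $12.02.
Break-even = $450.00 / $12.02 = 37.44 → 38 months.

38 months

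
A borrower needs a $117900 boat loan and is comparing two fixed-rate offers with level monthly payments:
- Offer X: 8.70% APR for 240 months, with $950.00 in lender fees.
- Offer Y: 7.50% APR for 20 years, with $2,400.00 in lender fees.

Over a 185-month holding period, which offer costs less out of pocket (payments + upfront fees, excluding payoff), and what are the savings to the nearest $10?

Offer X: at 8.70% the monthly rate is 0.0072500, so the payment is 117,900 × 0.0072500 / (1 − 1.0072500^−240) = $1,038.14.
Offer Y: at 7.50% the monthly rate is 0.0062500, so the payment is 117,900 × 0.0062500 / (1 − 1.0062500^−240) = $949.79.
Over 185 months: Offer X costs 185 × $1,038.14 + $950.00 = $193,005.90; Offer Y costs 185 × $949.79 + $2,400.00 = $178,111.15.
Offer Y is cheaper by $193,005.90 − $178,111.15 = $14,894.75.

Offer Y by $14,890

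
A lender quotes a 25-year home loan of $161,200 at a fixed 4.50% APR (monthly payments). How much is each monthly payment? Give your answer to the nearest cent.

$896.00

Monthly rate = 4.5%/12 = 0.0037500; payment = 161,200 × 0.0037500 / (1 − (1+0.0037500)^−300) = $896.00.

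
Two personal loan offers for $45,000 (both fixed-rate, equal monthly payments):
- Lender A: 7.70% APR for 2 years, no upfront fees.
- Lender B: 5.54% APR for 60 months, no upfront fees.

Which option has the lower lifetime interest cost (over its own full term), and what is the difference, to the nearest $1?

Lender A: monthly rate = 7.7%/12 = 0.0064167; payment = 45,000 × 0.0064167 / (1 − (1+0.0064167)^−24) = $2,029.08.
Total interest on Lender A = 24 × $2,029.08 − $45,000 = $3,697.92.
Lender B: at 5.54% the monthly rate is 0.0046167, so the payment is 45,000 × 0.0046167 / (1 − 1.0046167^−60) = $860.38.
Total interest on Lender B = 60 × $860.38 − $45,000 = $6,622.80.
Lender A is lower by $2,924.88.

Lender A by $2,925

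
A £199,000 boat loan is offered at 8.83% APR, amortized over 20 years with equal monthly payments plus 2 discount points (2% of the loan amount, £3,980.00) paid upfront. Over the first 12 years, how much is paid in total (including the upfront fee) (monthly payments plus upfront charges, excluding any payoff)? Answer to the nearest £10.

£258,680

Monthly rate = 8.83%/12 = 0.0073583; payment = 199,000 × 0.0073583 / (1 − (1+0.0073583)^−240) = £1,768.76.
Total outlay = 144 × £1,768.76 + £3,980.00 = £258,681.44.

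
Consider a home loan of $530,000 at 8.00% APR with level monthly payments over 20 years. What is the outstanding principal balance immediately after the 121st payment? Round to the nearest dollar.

$363,388

With monthly rate i = 8%/12 = 0.0066667, the balance after k of n payments is P · [(1+i)^n − (1+i)^k] / [(1+i)^n − 1].
(1+0.0066667)^240 = 4.92680277 and (1+0.0066667)^121 = 2.23443784, so the balance is 530,000 × (4.92680277 − 2.23443784) / (4.92680277 − 1) = $363,388.10.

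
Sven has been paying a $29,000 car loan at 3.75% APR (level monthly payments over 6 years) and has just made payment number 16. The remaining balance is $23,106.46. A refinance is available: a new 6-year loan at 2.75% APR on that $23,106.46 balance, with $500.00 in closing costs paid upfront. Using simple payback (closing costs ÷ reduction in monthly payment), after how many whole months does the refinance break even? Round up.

Current payment = 29,000 × 3.75%/12 / (1 − (1+0.0031250)^−72) = $450.41.
Refinanced payment = 23,106.46 × 0.0022917 / (1 − (1+0.0022917)^−72) = $348.49.
Monthly savings = $450.41 − $348.49 = $101.92.
Break-even = $500.00 / $101.92 = 4.91 → 5 months.

5 months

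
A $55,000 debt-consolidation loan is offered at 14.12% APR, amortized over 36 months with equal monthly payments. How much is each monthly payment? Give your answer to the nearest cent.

$1,882.98

Monthly rate = 14.12%/12 = 0.0117667; payment = 55,000 × 0.0117667 / (1 − (1+0.0117667)^−36) = $1,882.98.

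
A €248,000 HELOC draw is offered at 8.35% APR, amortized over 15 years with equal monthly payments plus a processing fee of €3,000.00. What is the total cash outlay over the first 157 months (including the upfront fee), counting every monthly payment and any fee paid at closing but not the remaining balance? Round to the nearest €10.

Monthly rate = 8.35%/12 = 0.0069583; payment = 248,000 × 0.0069583 / (1 − (1+0.0069583)^−180) = €2,420.40.
Total outlay = 157 × €2,420.40 + €3,000.00 = €383,002.80.

€383,000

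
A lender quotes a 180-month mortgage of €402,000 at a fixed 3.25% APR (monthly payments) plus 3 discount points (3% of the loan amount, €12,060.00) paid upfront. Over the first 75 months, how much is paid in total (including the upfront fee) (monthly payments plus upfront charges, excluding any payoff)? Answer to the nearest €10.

Monthly rate = 3.25%/12 = 0.0027083; payment = 402,000 × 0.0027083 / (1 − (1+0.0027083)^−180) = €2,824.73.
Total outlay = 75 × €2,824.73 + €12,060.00 = €223,914.75.

€223,910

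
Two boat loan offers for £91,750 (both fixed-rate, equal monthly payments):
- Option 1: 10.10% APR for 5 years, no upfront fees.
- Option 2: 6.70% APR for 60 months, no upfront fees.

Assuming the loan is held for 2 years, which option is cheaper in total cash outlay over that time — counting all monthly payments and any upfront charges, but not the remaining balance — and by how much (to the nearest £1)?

Option 1: monthly rate = 10.1%/12 = 0.0084167; payment = 91,750 × 0.0084167 / (1 − (1+0.0084167)^−60) = £1,953.93.
Option 2: at 6.70% the monthly rate is 0.0055833, so the payment is 91,750 × 0.0055833 / (1 − 1.0055833^−60) = £1,803.80.
Over 24 months: Option 1 costs 24 × £1,953.93 = £46,894.32; Option 2 costs 24 × £1,803.80 = £43,291.20.
Option 2 is cheaper by £46,894.32 − £43,291.20 = £3,603.12.

Option 2 by £3,603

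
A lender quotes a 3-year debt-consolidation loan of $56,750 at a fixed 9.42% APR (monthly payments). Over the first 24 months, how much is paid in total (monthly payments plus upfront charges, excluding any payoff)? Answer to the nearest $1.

$43,578

Monthly rate = 9.42%/12 = 0.0078500; payment = 56,750 × 0.0078500 / (1 − (1+0.0078500)^−36) = $1,815.75.
Total outlay = 24 × $1,815.75 = $43,578.00.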